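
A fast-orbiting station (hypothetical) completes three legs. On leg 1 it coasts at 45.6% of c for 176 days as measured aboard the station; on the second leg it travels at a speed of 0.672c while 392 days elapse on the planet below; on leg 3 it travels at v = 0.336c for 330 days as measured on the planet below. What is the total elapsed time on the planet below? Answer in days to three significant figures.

Δt = 920 days

Leg 1: β = 0.456; γ = 1/√(1 − 0.456²) = 1/√0.7921 = 1.124; Δt_1 = 1.124 × 176 = 197.8 days.
Leg 2: 392 days is already measured on the planet below.
Leg 3: 330 days is already measured on the planet below.
Total: 197.8 + 392.0 + 330.0 days.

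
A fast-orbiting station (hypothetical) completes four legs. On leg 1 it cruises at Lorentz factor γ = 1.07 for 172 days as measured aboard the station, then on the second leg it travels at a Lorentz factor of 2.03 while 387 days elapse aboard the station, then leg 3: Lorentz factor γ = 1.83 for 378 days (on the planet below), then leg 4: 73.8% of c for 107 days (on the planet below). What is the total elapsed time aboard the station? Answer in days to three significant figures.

τ = 838 days

Leg 1: 172 days is already measured aboard the station.
Leg 2: 387 days is already measured aboard the station.
Leg 3: γ = 1.83; τ_3 = 378/1.830 = 206.6 days.
Leg 4: β = 0.738; γ = 1/√(1 − 0.738²) = 1/√0.4554 = 1.482; τ_4 = 107/1.482 = 72.20 days.
Total: 172.0 + 387.0 + 206.6 + 72.20 days.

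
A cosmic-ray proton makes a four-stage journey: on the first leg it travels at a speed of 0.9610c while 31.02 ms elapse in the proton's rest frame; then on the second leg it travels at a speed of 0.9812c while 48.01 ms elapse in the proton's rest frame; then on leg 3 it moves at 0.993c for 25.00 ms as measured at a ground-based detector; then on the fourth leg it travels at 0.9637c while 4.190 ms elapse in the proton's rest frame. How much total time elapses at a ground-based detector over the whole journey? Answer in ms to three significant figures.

Δt = 402 ms

Leg 1: γ = 1/√(1 − 0.9610²) = 1/√0.07648 = 3.616; Δt_1 = 3.616 × 31.02 = 112.2 ms.
Leg 2: γ = 1/√(1 − 0.9812²) = 1/√0.03725 = 5.182; Δt_2 = 5.182 × 48.01 = 248.8 ms.
Leg 3: 25.00 ms is already measured at a ground-based detector.
Leg 4: γ = 1/√(1 − 0.9637²) = 1/√0.07128 = 3.745; Δt_4 = 3.745 × 4.190 = 15.69 ms.
Total: 112.2 + 248.8 + 25.00 + 15.69 ms.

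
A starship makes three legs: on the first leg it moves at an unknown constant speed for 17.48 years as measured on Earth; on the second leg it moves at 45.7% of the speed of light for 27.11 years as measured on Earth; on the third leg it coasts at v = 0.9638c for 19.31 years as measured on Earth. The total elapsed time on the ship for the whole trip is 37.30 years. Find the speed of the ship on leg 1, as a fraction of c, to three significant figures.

Leg 1: speed unknown; τ_1 = 17.48/γ_1.
Leg 2: β = 0.457; γ = 1/√(1 − 0.457²) = 1/√0.7912 = 1.124; τ_2 = 27.11/1.124 = 24.11 years.
Leg 3: γ = 1/√(1 − 0.9638²) = 1/√0.07109 = 3.751; τ_3 = 19.31/3.751 = 5.149 years.
Total proper time: τ_1 + 24.11 + 5.149 = 37.30, so τ_1 = 37.30 − 29.26 = 8.038 years.
γ_1 = 17.48/8.038 = 2.175; β = √(1 − 1/γ²) = √0.7885.

β = 0.888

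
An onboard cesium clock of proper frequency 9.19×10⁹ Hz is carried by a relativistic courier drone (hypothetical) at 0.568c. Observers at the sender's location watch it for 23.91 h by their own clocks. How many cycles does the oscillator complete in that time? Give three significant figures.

γ = 1/√(1 − 0.568²) = 1/√0.6774 = 1.215
During 23.91 h of lab time, the oscillator's proper time advances by τ = Δt/γ = 23.91/1.215 = 19.68 h = 7.084×10⁴ s.
N = f × τ = 9.19×10⁹ × 7.084×10⁴ = 6.510×10¹⁴.

N = 6.51×10¹⁴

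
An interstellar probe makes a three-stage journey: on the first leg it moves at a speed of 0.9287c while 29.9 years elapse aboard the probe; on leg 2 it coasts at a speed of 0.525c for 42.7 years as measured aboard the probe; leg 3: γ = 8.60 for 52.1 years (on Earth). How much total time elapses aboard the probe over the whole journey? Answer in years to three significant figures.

τ = 78.7 years

Leg 1: 29.9 years is already measured aboard the probe.
Leg 2: 42.7 years is already measured aboard the probe.
Leg 3: γ = 8.60; τ_3 = 52.1/8.600 = 6.058 years.
Total: 29.90 + 42.70 + 6.058 years.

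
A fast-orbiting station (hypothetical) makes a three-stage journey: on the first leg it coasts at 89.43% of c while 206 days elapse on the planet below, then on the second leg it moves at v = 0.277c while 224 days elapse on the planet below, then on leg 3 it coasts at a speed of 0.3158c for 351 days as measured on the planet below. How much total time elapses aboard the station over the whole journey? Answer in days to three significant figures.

τ = 640 days

Leg 1: β = 0.8943; γ = 1/√(1 − 0.8943²) = 1/√0.2002 = 2.235; τ_1 = 206/2.235 = 92.18 days.
Leg 2: γ = 1/√(1 − 0.277²) = 1/√0.9233 = 1.041; τ_2 = 224/1.041 = 215.2 days.
Leg 3: γ = 1/√(1 − 0.3158²) = 1/√0.9003 = 1.054; τ_3 = 351/1.054 = 333.0 days.
Total: 92.18 + 215.2 + 333.0 days.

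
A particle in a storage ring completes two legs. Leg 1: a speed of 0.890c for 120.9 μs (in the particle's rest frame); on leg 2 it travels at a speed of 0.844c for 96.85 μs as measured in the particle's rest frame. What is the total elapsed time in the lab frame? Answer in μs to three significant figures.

Δt = 446 μs

Leg 1: γ = 1/√(1 − 0.890²) = 1/√0.2079 = 2.193; Δt_1 = 2.193 × 120.9 = 265.2 μs.
Leg 2: γ = 1/√(1 − 0.844²) = 1/√0.2877 = 1.864; Δt_2 = 1.864 × 96.85 = 180.6 μs.
Total: 265.2 + 180.6 μs.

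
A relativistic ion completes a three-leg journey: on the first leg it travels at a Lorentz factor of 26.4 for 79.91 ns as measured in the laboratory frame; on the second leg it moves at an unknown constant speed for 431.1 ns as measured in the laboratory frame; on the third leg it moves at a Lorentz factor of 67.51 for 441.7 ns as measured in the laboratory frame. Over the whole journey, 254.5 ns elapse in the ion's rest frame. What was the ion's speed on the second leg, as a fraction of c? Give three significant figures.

Leg 1: γ = 26.4; τ_1 = 79.91/26.40 = 3.027 ns.
Leg 2: speed unknown; τ_2 = 431.1/γ_2.
Leg 3: γ = 67.51; τ_3 = 441.7/67.51 = 6.543 ns.
Total proper time: 3.027 + τ_2 + 6.543 = 254.5, so τ_2 = 254.5 − 9.570 = 244.9 ns.
γ_2 = 431.1/244.9 = 1.760; β = √(1 − 1/γ²) = √0.6772.

β = 0.823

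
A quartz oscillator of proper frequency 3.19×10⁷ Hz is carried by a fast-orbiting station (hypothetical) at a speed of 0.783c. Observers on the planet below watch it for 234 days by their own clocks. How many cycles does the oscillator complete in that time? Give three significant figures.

γ = 1/√(1 − 0.783²) = 1/√0.3869 = 1.608
During 234 days of lab time, the oscillator's proper time advances by τ = Δt/γ = 234/1.608 = 145.6 days = 1.258×10⁷ s.
N = f × τ = 3.19×10⁷ × 1.258×10⁷ = 4.012×10¹⁴.

N = 4.01×10¹⁴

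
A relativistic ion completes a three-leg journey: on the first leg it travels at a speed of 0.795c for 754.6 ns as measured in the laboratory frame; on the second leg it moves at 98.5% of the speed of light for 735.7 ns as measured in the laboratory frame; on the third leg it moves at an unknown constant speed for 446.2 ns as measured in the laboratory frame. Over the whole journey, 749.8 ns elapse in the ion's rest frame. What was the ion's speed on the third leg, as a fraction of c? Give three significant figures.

Leg 1: γ = 1/√(1 − 0.795²) = 1/√0.3680 = 1.649; τ_1 = 754.6/1.649 = 457.7 ns.
Leg 2: β = 0.985; γ = 1/√(1 − 0.985²) = 1/√0.02977 = 5.795; τ_2 = 735.7/5.795 = 126.9 ns.
Leg 3: speed unknown; τ_3 = 446.2/γ_3.
Total proper time: 457.7 + 126.9 + τ_3 = 749.8, so τ_3 = 749.8 − 584.7 = 165.1 ns.
γ_3 = 446.2/165.1 = 2.703; β = √(1 − 1/γ²) = √0.8631.

β = 0.929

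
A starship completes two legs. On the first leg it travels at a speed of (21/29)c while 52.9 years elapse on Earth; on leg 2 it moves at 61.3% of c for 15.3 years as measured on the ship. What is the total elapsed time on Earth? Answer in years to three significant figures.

Δt = 72.3 years

Leg 1: 52.9 years is already measured on Earth.
Leg 2: β = 0.613; γ = 1/√(1 − 0.613²) = 1/√0.6242 = 1.266; Δt_2 = 1.266 × 15.3 = 19.37 years.
Total: 52.90 + 19.37 years.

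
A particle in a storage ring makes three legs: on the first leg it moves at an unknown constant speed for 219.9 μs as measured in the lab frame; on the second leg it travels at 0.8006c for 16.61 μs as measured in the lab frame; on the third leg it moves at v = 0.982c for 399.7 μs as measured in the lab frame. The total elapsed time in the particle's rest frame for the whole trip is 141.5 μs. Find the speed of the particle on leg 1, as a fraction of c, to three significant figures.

β = 0.967

Leg 1: speed unknown; τ_1 = 219.9/γ_1.
Leg 2: γ = 1/√(1 − 0.8006²) = 1/√0.3590 = 1.669; τ_2 = 16.61/1.669 = 9.953 μs.
Leg 3: γ = 1/√(1 − 0.982²) = 1/√0.03568 = 5.294; τ_3 = 399.7/5.294 = 75.50 μs.
Total proper time: τ_1 + 9.953 + 75.50 = 141.5, so τ_1 = 141.5 − 85.45 = 56.05 μs.
γ_1 = 219.9/56.05 = 3.923; β = √(1 − 1/γ²) = √0.9350.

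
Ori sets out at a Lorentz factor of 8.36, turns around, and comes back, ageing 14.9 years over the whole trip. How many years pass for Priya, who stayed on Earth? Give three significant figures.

Δt = 125 years

γ = 8.36
Earth-frame duration is the dilated interval: Δt = γτ = 8.360 × 14.9 years.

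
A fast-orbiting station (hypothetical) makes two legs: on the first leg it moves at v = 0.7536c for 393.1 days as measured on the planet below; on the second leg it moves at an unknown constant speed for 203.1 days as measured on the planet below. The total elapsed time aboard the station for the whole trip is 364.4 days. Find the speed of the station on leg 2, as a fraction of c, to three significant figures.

Leg 1: γ = 1/√(1 − 0.7536²) = 1/√0.4321 = 1.521; τ_1 = 393.1/1.521 = 258.4 days.
Leg 2: speed unknown; τ_2 = 203.1/γ_2.
Total proper time: 258.4 + τ_2 = 364.4, so τ_2 = 364.4 − 258.4 = 106.0 days.
γ_2 = 203.1/106.0 = 1.916; β = √(1 − 1/γ²) = √0.7276.

β = 0.853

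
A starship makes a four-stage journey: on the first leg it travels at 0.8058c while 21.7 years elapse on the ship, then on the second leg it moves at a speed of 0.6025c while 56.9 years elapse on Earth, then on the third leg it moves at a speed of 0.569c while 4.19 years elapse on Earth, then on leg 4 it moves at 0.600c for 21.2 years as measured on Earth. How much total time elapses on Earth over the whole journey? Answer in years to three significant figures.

Leg 1: γ = 1/√(1 − 0.8058²) = 1/√0.3507 = 1.689; Δt_1 = 1.689 × 21.7 = 36.64 years.
Leg 2: 56.9 years is already measured on Earth.
Leg 3: 4.19 years is already measured on Earth.
Leg 4: 21.2 years is already measured on Earth.
Total: 36.64 + 56.90 + 4.190 + 21.20 years.

Δt = 119 years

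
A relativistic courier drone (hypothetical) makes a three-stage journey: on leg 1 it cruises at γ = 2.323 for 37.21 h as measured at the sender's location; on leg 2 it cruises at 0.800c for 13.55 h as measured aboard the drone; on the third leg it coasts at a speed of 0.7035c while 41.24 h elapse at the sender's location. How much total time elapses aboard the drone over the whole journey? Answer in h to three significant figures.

τ = 58.9 h

Leg 1: γ = 2.323; τ_1 = 37.21/2.323 = 16.02 h.
Leg 2: 13.55 h is already measured aboard the drone.
Leg 3: γ = 1/√(1 − 0.7035²) = 1/√0.5051 = 1.407; τ_3 = 41.24/1.407 = 29.31 h.
Total: 16.02 + 13.55 + 29.31 h.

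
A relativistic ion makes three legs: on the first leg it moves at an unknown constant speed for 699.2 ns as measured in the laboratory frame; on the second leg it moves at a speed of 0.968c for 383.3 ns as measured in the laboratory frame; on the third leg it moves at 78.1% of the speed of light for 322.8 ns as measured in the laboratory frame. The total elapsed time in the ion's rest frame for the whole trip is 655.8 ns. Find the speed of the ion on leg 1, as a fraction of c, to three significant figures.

Leg 1: speed unknown; τ_1 = 699.2/γ_1.
Leg 2: γ = 1/√(1 − 0.968²) = 1/√0.06298 = 3.985; τ_2 = 383.3/3.985 = 96.19 ns.
Leg 3: β = 0.781; γ = 1/√(1 − 0.781²) = 1/√0.3900 = 1.601; τ_3 = 322.8/1.601 = 201.6 ns.
Total proper time: τ_1 + 96.19 + 201.6 = 655.8, so τ_1 = 655.8 − 297.8 = 358.0 ns.
γ_1 = 699.2/358.0 = 1.953; β = √(1 − 1/γ²) = √0.7378.

β = 0.859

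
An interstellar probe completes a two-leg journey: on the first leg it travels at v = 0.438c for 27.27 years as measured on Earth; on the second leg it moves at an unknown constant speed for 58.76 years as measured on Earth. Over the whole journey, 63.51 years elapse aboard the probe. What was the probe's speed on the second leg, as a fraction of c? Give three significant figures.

β = 0.748

Leg 1: γ = 1/√(1 − 0.438²) = 1/√0.8082 = 1.112; τ_1 = 27.27/1.112 = 24.52 years.
Leg 2: speed unknown; τ_2 = 58.76/γ_2.
Total proper time: 24.52 + τ_2 = 63.51, so τ_2 = 63.51 − 24.52 = 38.99 years.
γ_2 = 58.76/38.99 = 1.507; β = √(1 − 1/γ²) = √0.5596.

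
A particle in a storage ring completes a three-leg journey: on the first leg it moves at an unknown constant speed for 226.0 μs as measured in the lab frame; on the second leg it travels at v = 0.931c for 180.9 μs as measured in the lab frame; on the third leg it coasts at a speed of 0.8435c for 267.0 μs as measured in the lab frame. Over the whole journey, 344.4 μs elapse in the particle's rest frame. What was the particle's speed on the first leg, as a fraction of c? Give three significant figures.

Leg 1: speed unknown; τ_1 = 226.0/γ_1.
Leg 2: γ = 1/√(1 − 0.931²) = 1/√0.1332 = 2.740; τ_2 = 180.9/2.740 = 66.03 μs.
Leg 3: γ = 1/√(1 − 0.8435²) = 1/√0.2885 = 1.862; τ_3 = 267.0/1.862 = 143.4 μs.
Total proper time: τ_1 + 66.03 + 143.4 = 344.4, so τ_1 = 344.4 − 209.4 = 135.0 μs.
γ_1 = 226.0/135.0 = 1.675; β = √(1 − 1/γ²) = √0.6434.

β = 0.802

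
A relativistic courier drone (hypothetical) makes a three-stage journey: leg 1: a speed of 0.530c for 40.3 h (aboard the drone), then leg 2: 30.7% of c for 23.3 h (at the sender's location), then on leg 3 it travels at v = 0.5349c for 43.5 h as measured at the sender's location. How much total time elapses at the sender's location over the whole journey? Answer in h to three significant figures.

Leg 1: γ = 1/√(1 − 0.530²) = 1/√0.7191 = 1.179; Δt_1 = 1.179 × 40.3 = 47.52 h.
Leg 2: 23.3 h is already measured at the sender's location.
Leg 3: 43.5 h is already measured at the sender's location.
Total: 47.52 + 23.30 + 43.50 h.

Δt = 114 h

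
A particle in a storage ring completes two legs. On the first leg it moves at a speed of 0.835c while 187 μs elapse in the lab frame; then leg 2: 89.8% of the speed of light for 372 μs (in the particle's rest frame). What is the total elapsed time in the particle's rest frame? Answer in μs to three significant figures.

Leg 1: γ = 1/√(1 − 0.835²) = 1/√0.3028 = 1.817; τ_1 = 187/1.817 = 102.9 μs.
Leg 2: 372 μs is already measured in the particle's rest frame.
Total: 102.9 + 372.0 μs.

τ = 475 μs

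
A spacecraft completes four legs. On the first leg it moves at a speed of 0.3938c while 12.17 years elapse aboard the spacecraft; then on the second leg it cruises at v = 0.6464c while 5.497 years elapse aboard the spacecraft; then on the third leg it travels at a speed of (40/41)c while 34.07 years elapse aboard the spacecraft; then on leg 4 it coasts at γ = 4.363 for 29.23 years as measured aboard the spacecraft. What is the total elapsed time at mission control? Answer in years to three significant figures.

Δt = 303 years

Leg 1: γ = 1/√(1 − 0.3938²) = 1/√0.8449 = 1.088; Δt_1 = 1.088 × 12.17 = 13.24 years.
Leg 2: γ = 1/√(1 − 0.6464²) = 1/√0.5822 = 1.311; Δt_2 = 1.311 × 5.497 = 7.204 years.
Leg 3: γ = 1/√(1 − (40/41)²) = 41/9 ≈ 4.556; Δt_3 = 4.556 × 34.07 = 155.2 years.
Leg 4: γ = 4.363; Δt_4 = 4.363 × 29.23 = 127.5 years.
Total: 13.24 + 7.204 + 155.2 + 127.5 years.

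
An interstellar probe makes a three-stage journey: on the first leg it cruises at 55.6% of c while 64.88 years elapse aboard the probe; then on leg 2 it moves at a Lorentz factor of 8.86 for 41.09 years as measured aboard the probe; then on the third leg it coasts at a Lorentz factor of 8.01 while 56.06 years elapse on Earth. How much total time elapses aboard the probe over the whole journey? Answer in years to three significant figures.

Leg 1: 64.88 years is already measured aboard the probe.
Leg 2: 41.09 years is already measured aboard the probe.
Leg 3: γ = 8.01; τ_3 = 56.06/8.010 = 6.999 years.
Total: 64.88 + 41.09 + 6.999 years.

τ = 113 years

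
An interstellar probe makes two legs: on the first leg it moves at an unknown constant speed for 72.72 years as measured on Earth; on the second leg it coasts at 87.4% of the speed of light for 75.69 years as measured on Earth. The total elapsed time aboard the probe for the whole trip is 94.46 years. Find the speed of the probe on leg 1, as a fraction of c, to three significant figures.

Leg 1: speed unknown; τ_1 = 72.72/γ_1.
Leg 2: β = 0.874; γ = 1/√(1 − 0.874²) = 1/√0.2361 = 2.058; τ_2 = 75.69/2.058 = 36.78 years.
Total proper time: τ_1 + 36.78 = 94.46, so τ_1 = 94.46 − 36.78 = 57.68 years.
γ_1 = 72.72/57.68 = 1.261; β = √(1 − 1/γ²) = √0.3709.

β = 0.609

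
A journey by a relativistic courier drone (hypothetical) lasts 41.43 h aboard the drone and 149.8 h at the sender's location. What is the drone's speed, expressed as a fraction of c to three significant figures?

The proper time is measured aboard the drone (both events occur at the drone's location); Δt is measured at the sender's location. γ = Δt/τ = 149.8/41.43 = 3.616.
β = √(1 − 1/γ²) = √(1 − 0.07649) = √0.9235

v = 0.961c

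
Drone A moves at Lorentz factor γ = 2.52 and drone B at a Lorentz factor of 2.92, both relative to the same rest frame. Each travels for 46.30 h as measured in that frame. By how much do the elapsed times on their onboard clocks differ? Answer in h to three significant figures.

|τ_A − τ_B| = 2.52 h

A: γ = 2.52; τ_A = 46.30/2.520 = 18.37 h.
B: γ = 2.92; τ_B = 46.30/2.920 = 15.86 h.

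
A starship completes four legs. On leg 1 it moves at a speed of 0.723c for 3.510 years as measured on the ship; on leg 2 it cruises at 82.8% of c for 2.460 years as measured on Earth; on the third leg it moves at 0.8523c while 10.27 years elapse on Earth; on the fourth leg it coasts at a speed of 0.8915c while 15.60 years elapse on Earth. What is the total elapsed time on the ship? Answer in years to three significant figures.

τ = 17.3 years

Leg 1: 3.510 years is already measured on the ship.
Leg 2: β = 0.828; γ = 1/√(1 − 0.828²) = 1/√0.3144 = 1.783; τ_2 = 2.460/1.783 = 1.379 years.
Leg 3: γ = 1/√(1 − 0.8523²) = 1/√0.2736 = 1.912; τ_3 = 10.27/1.912 = 5.372 years.
Leg 4: γ = 1/√(1 − 0.8915²) = 1/√0.2052 = 2.207; τ_4 = 15.60/2.207 = 7.067 years.
Total: 3.510 + 1.379 + 5.372 + 7.067 years.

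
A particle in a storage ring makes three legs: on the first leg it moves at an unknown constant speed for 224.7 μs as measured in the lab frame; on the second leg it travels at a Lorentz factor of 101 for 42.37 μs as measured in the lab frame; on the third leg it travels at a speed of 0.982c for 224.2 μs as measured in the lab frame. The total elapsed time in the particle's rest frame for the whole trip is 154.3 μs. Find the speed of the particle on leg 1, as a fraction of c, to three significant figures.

Leg 1: speed unknown; τ_1 = 224.7/γ_1.
Leg 2: γ = 101; τ_2 = 42.37/101.0 = 0.4195 μs.
Leg 3: γ = 1/√(1 − 0.982²) = 1/√0.03568 = 5.294; τ_3 = 224.2/5.294 = 42.35 μs.
Total proper time: τ_1 + 0.4195 + 42.35 = 154.3, so τ_1 = 154.3 − 42.77 = 111.5 μs.
γ_1 = 224.7/111.5 = 2.015; β = √(1 − 1/γ²) = √0.7536.

β = 0.868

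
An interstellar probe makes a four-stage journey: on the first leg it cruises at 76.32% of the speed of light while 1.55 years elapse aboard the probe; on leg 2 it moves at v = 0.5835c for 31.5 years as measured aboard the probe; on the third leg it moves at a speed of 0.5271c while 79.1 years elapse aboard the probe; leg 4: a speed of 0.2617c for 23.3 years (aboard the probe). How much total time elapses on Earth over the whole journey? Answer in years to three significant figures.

Leg 1: β = 0.7632; γ = 1/√(1 − 0.7632²) = 1/√0.4175 = 1.548; Δt_1 = 1.548 × 1.55 = 2.399 years.
Leg 2: γ = 1/√(1 − 0.5835²) = 1/√0.6595 = 1.231; Δt_2 = 1.231 × 31.5 = 38.79 years.
Leg 3: γ = 1/√(1 − 0.5271²) = 1/√0.7222 = 1.177; Δt_3 = 1.177 × 79.1 = 93.08 years.
Leg 4: γ = 1/√(1 − 0.2617²) = 1/√0.9315 = 1.036; Δt_4 = 1.036 × 23.3 = 24.14 years.
Total: 2.399 + 38.79 + 93.08 + 24.14 years.

Δt = 158 years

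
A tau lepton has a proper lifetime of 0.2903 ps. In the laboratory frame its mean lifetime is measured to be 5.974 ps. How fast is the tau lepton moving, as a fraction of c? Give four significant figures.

γ = Δt/τ₀ = 5.974/0.2903 = 20.58
β = √(1 − 1/γ²) = √(1 − 0.002361) = √0.9976

v = 0.9988c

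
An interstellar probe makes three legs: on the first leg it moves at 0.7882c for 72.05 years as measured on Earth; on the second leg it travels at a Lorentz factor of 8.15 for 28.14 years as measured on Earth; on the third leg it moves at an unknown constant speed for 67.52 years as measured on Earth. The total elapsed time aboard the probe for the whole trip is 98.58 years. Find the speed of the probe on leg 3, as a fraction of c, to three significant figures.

Leg 1: γ = 1/√(1 − 0.7882²) = 1/√0.3787 = 1.625; τ_1 = 72.05/1.625 = 44.34 years.
Leg 2: γ = 8.15; τ_2 = 28.14/8.150 = 3.453 years.
Leg 3: speed unknown; τ_3 = 67.52/γ_3.
Total proper time: 44.34 + 3.453 + τ_3 = 98.58, so τ_3 = 98.58 − 47.79 = 50.79 years.
γ_3 = 67.52/50.79 = 1.329; β = √(1 − 1/γ²) = √0.4342.

β = 0.659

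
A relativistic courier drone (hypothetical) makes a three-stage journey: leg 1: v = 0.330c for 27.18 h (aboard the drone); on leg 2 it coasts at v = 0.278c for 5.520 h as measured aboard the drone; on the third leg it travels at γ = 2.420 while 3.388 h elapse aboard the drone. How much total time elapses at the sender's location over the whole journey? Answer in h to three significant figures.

Δt = 42.7 h

Leg 1: γ = 1/√(1 − 0.330²) = 1/√0.8911 = 1.059; Δt_1 = 1.059 × 27.18 = 28.79 h.
Leg 2: γ = 1/√(1 − 0.278²) = 1/√0.9227 = 1.041; Δt_2 = 1.041 × 5.520 = 5.747 h.
Leg 3: γ = 2.420; Δt_3 = 2.420 × 3.388 = 8.199 h.
Total: 28.79 + 5.747 + 8.199 h.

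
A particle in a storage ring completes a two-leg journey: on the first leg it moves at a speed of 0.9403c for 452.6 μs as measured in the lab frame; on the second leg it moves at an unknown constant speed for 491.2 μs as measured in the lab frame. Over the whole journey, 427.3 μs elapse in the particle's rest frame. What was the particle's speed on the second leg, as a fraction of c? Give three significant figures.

β = 0.831

Leg 1: γ = 1/√(1 − 0.9403²) = 1/√0.1158 = 2.938; τ_1 = 452.6/2.938 = 154.0 μs.
Leg 2: speed unknown; τ_2 = 491.2/γ_2.
Total proper time: 154.0 + τ_2 = 427.3, so τ_2 = 427.3 − 154.0 = 273.3 μs.
γ_2 = 491.2/273.3 = 1.798; β = √(1 − 1/γ²) = √0.6905.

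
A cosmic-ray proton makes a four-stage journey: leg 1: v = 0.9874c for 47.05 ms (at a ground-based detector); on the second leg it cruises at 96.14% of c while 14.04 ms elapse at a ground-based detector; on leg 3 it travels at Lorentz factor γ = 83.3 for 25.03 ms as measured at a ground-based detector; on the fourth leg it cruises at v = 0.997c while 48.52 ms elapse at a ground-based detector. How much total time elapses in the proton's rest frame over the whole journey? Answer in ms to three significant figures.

τ = 15.4 ms

Leg 1: γ = 1/√(1 − 0.9874²) = 1/√0.02504 = 6.319; τ_1 = 47.05/6.319 = 7.445 ms.
Leg 2: β = 0.9614; γ = 1/√(1 − 0.9614²) = 1/√0.07571 = 3.634; τ_2 = 14.04/3.634 = 3.863 ms.
Leg 3: γ = 83.3; τ_3 = 25.03/83.30 = 0.3005 ms.
Leg 4: γ = 1/√(1 − 0.997²) = 1/√0.005991 = 12.92; τ_4 = 48.52/12.92 = 3.756 ms.
Total: 7.445 + 3.863 + 0.3005 + 3.756 ms.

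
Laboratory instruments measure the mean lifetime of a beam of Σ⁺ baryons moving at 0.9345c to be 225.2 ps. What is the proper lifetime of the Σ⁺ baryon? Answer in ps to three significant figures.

γ = 1/√(1 − 0.9345²) = 1/√0.1267 = 2.809
The lab-frame lifetime is the dilated interval; the proper lifetime is τ₀ = Δt/γ = 225.2/2.809 ps.

τ₀ = 80.2 ps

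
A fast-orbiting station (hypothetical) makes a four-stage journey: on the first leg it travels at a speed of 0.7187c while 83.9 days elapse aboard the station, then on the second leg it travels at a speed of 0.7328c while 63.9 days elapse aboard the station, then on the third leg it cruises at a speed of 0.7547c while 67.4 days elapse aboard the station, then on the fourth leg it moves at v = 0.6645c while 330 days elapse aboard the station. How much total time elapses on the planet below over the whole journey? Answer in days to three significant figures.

Δt = 759 days

Leg 1: γ = 1/√(1 − 0.7187²) = 1/√0.4835 = 1.438; Δt_1 = 1.438 × 83.9 = 120.7 days.
Leg 2: γ = 1/√(1 − 0.7328²) = 1/√0.4630 = 1.470; Δt_2 = 1.470 × 63.9 = 93.91 days.
Leg 3: γ = 1/√(1 − 0.7547²) = 1/√0.4304 = 1.524; Δt_3 = 1.524 × 67.4 = 102.7 days.
Leg 4: γ = 1/√(1 − 0.6645²) = 1/√0.5584 = 1.338; Δt_4 = 1.338 × 330 = 441.6 days.
Total: 120.7 + 93.91 + 102.7 + 441.6 days.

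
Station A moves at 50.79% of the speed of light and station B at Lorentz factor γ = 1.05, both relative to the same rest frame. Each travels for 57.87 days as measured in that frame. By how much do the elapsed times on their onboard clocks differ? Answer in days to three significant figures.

A: β = 0.5079; γ = 1/√(1 − 0.5079²) = 1/√0.7420 = 1.161; τ_A = 57.87/1.161 = 49.85 days.
B: γ = 1.05; τ_B = 57.87/1.050 = 55.11 days.

|τ_A − τ_B| = 5.26 days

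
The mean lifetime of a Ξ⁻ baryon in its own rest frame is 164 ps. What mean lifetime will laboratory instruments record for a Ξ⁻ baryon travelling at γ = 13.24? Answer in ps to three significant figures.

γ = 13.24
The rest-frame lifetime is the proper time; the lab measures the dilated interval Δt = γτ₀ = 13.24 × 164 ps.

Δt = 2170 ps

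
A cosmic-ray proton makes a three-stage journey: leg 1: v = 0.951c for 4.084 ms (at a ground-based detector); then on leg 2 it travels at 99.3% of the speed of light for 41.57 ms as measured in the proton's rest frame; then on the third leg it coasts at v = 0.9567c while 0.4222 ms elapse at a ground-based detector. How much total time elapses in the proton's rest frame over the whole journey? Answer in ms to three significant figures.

τ = 43.0 ms

Leg 1: γ = 1/√(1 − 0.951²) = 1/√0.09560 = 3.234; τ_1 = 4.084/3.234 = 1.263 ms.
Leg 2: 41.57 ms is already measured in the proton's rest frame.
Leg 3: γ = 1/√(1 − 0.9567²) = 1/√0.08473 = 3.436; τ_3 = 0.4222/3.436 = 0.1229 ms.
Total: 1.263 + 41.57 + 0.1229 ms.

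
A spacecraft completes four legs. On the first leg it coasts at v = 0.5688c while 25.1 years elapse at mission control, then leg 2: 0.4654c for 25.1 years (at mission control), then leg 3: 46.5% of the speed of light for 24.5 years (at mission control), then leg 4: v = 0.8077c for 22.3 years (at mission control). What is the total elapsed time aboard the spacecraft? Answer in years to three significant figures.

Leg 1: γ = 1/√(1 − 0.5688²) = 1/√0.6765 = 1.216; τ_1 = 25.1/1.216 = 20.64 years.
Leg 2: γ = 1/√(1 − 0.4654²) = 1/√0.7834 = 1.130; τ_2 = 25.1/1.130 = 22.22 years.
Leg 3: β = 0.465; γ = 1/√(1 − 0.465²) = 1/√0.7838 = 1.130; τ_3 = 24.5/1.130 = 21.69 years.
Leg 4: γ = 1/√(1 − 0.8077²) = 1/√0.3476 = 1.696; τ_4 = 22.3/1.696 = 13.15 years.
Total: 20.64 + 22.22 + 21.69 + 13.15 years.

τ = 77.7 years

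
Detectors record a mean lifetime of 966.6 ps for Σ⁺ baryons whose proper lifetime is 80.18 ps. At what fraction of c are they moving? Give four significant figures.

γ = Δt/τ₀ = 966.6/80.18 = 12.06
β = √(1 − 1/γ²) = √(1 − 0.006881) = √0.9931

β = 0.9966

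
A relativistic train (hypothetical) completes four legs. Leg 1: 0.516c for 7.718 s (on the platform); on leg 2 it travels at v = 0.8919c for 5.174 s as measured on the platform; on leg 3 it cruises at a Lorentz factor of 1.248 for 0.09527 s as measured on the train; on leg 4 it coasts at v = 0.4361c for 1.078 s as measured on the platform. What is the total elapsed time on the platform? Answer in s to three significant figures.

Δt = 14.1 s

Leg 1: 7.718 s is already measured on the platform.
Leg 2: 5.174 s is already measured on the platform.
Leg 3: γ = 1.248; Δt_3 = 1.248 × 0.09527 = 0.1189 s.
Leg 4: 1.078 s is already measured on the platform.
Total: 7.718 + 5.174 + 0.1189 + 1.078 s.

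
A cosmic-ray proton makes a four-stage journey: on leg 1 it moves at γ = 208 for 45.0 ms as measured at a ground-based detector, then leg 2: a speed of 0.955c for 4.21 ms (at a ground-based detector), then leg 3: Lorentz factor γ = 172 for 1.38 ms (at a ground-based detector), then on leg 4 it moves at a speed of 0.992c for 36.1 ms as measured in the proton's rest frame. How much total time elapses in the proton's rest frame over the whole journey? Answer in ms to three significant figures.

τ = 37.6 ms

Leg 1: γ = 208; τ_1 = 45.0/208.0 = 0.2163 ms.
Leg 2: γ = 1/√(1 − 0.955²) = 1/√0.08798 = 3.371; τ_2 = 4.21/3.371 = 1.249 ms.
Leg 3: γ = 172; τ_3 = 1.38/172.0 = 0.008023 ms.
Leg 4: 36.1 ms is already measured in the proton's rest frame.
Total: 0.2163 + 1.249 + 0.008023 + 36.10 ms.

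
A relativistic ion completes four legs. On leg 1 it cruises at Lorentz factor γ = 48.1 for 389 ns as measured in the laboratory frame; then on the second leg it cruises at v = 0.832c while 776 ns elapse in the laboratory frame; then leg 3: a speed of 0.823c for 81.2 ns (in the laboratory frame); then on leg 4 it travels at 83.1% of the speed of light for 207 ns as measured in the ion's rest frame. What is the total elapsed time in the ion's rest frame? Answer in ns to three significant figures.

τ = 692 ns

Leg 1: γ = 48.1; τ_1 = 389/48.10 = 8.087 ns.
Leg 2: γ = 1/√(1 − 0.832²) = 1/√0.3078 = 1.803; τ_2 = 776/1.803 = 430.5 ns.
Leg 3: γ = 1/√(1 − 0.823²) = 1/√0.3227 = 1.760; τ_3 = 81.2/1.760 = 46.12 ns.
Leg 4: 207 ns is already measured in the ion's rest frame.
Total: 8.087 + 430.5 + 46.12 + 207.0 ns.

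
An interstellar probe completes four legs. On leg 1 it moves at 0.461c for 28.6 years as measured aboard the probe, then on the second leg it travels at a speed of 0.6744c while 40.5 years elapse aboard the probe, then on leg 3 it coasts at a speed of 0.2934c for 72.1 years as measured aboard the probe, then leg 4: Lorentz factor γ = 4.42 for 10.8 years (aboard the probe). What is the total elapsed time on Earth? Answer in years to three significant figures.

Leg 1: γ = 1/√(1 − 0.461²) = 1/√0.7875 = 1.127; Δt_1 = 1.127 × 28.6 = 32.23 years.
Leg 2: γ = 1/√(1 − 0.6744²) = 1/√0.5452 = 1.354; Δt_2 = 1.354 × 40.5 = 54.85 years.
Leg 3: γ = 1/√(1 − 0.2934²) = 1/√0.9139 = 1.046; Δt_3 = 1.046 × 72.1 = 75.42 years.
Leg 4: γ = 4.42; Δt_4 = 4.420 × 10.8 = 47.74 years.
Total: 32.23 + 54.85 + 75.42 + 47.74 years.

Δt = 210 years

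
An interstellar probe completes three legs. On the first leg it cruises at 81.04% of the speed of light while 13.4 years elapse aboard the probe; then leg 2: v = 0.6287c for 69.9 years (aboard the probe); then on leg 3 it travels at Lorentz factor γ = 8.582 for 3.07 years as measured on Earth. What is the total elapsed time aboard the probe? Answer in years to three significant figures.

τ = 83.7 years

Leg 1: 13.4 years is already measured aboard the probe.
Leg 2: 69.9 years is already measured aboard the probe.
Leg 3: γ = 8.582; τ_3 = 3.07/8.582 = 0.3577 years.
Total: 13.40 + 69.90 + 0.3577 years.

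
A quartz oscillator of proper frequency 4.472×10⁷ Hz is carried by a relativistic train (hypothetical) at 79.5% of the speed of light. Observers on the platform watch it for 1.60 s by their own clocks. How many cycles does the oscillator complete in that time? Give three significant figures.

N = 4.34×10⁷

β = 0.795; γ = 1/√(1 − 0.795²) = 1/√0.3680 = 1.649
During 1.60 s of lab time, the oscillator's proper time advances by τ = Δt/γ = 1.60/1.649 = 0.9706 s = 9.706×10⁻¹ s.
N = f × τ = 4.472×10⁷ × 9.706×10⁻¹ = 4.340×10⁷.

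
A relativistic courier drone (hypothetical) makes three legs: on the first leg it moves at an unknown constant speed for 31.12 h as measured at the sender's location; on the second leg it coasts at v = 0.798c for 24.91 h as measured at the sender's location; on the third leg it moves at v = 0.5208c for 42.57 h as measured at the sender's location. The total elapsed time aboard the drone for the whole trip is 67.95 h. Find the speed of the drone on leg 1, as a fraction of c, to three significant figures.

Leg 1: speed unknown; τ_1 = 31.12/γ_1.
Leg 2: γ = 1/√(1 − 0.798²) = 1/√0.3632 = 1.659; τ_2 = 24.91/1.659 = 15.01 h.
Leg 3: γ = 1/√(1 − 0.5208²) = 1/√0.7288 = 1.171; τ_3 = 42.57/1.171 = 36.34 h.
Total proper time: τ_1 + 15.01 + 36.34 = 67.95, so τ_1 = 67.95 − 51.35 = 16.60 h.
γ_1 = 31.12/16.60 = 1.875; β = √(1 − 1/γ²) = √0.7156.

β = 0.846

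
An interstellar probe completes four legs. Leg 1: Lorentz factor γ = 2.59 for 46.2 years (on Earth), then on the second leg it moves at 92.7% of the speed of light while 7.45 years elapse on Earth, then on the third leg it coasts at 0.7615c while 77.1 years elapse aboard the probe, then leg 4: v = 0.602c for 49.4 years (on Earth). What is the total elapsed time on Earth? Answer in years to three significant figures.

Δt = 222 years

Leg 1: 46.2 years is already measured on Earth.
Leg 2: 7.45 years is already measured on Earth.
Leg 3: γ = 1/√(1 − 0.7615²) = 1/√0.4201 = 1.543; Δt_3 = 1.543 × 77.1 = 119.0 years.
Leg 4: 49.4 years is already measured on Earth.
Total: 46.20 + 7.450 + 119.0 + 49.40 years.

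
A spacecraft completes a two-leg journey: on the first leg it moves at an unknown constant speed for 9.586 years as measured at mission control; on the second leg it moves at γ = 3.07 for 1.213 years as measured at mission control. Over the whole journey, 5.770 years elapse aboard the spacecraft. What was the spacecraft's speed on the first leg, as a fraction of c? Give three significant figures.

Leg 1: speed unknown; τ_1 = 9.586/γ_1.
Leg 2: γ = 3.07; τ_2 = 1.213/3.070 = 0.3951 years.
Total proper time: τ_1 + 0.3951 = 5.770, so τ_1 = 5.770 − 0.3951 = 5.375 years.
γ_1 = 9.586/5.375 = 1.783; β = √(1 − 1/γ²) = √0.6856.

β = 0.828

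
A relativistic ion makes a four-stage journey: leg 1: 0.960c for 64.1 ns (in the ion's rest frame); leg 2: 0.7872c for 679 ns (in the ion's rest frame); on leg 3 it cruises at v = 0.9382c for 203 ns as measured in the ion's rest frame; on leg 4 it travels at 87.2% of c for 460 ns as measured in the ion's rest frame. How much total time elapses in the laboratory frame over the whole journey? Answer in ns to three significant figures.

Leg 1: γ = 1/√(1 − 0.960²) = 25/7 ≈ 3.571; Δt_1 = 3.571 × 64.1 = 228.9 ns.
Leg 2: γ = 1/√(1 − 0.7872²) = 1/√0.3803 = 1.622; Δt_2 = 1.622 × 679 = 1101 ns.
Leg 3: γ = 1/√(1 − 0.9382²) = 1/√0.1198 = 2.889; Δt_3 = 2.889 × 203 = 586.5 ns.
Leg 4: β = 0.872; γ = 1/√(1 − 0.872²) = 1/√0.2396 = 2.043; Δt_4 = 2.043 × 460 = 939.7 ns.
Total: 228.9 + 1101 + 586.5 + 939.7 ns.

Δt = 2860 ns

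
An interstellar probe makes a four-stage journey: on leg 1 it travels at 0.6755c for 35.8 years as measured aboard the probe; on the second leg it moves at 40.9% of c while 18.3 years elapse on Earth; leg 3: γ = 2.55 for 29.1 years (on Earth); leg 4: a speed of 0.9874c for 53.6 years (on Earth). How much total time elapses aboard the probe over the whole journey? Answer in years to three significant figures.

Leg 1: 35.8 years is already measured aboard the probe.
Leg 2: β = 0.409; γ = 1/√(1 − 0.409²) = 1/√0.8327 = 1.096; τ_2 = 18.3/1.096 = 16.70 years.
Leg 3: γ = 2.55; τ_3 = 29.1/2.550 = 11.41 years.
Leg 4: γ = 1/√(1 − 0.9874²) = 1/√0.02504 = 6.319; τ_4 = 53.6/6.319 = 8.482 years.
Total: 35.80 + 16.70 + 11.41 + 8.482 years.

τ = 72.4 years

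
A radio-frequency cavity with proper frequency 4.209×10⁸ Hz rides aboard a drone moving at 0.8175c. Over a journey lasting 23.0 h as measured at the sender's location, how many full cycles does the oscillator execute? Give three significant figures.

γ = 1/√(1 − 0.8175²) = 1/√0.3317 = 1.736
The oscillator's own cycle count is N = f × τ where τ is the proper time aboard the drone. τ = Δt/γ = 23.0/1.736 = 13.25 h = 4.769×10⁴ s.
N = 4.209×10⁸ × 4.769×10⁴ = 2.007×10¹³.

N = 2.01×10¹³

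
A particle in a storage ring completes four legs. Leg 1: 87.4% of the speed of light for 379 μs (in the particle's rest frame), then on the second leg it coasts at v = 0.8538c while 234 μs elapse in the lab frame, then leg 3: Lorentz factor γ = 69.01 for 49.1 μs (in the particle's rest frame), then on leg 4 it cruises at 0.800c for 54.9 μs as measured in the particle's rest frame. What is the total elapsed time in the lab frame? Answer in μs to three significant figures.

Δt = 4490 μs

Leg 1: β = 0.874; γ = 1/√(1 − 0.874²) = 1/√0.2361 = 2.058; Δt_1 = 2.058 × 379 = 780.0 μs.
Leg 2: 234 μs is already measured in the lab frame.
Leg 3: γ = 69.01; Δt_3 = 69.01 × 49.1 = 3388 μs.
Leg 4: γ = 1/√(1 − 0.800²) = 5/3 ≈ 1.667; Δt_4 = 1.667 × 54.9 = 91.50 μs.
Total: 780.0 + 234.0 + 3388 + 91.50 μs.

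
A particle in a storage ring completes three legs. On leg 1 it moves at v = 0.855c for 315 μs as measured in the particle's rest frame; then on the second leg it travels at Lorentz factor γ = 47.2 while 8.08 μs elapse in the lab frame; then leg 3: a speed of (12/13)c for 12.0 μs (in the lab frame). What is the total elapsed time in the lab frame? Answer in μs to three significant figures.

Leg 1: γ = 1/√(1 − 0.855²) = 1/√0.2690 = 1.928; Δt_1 = 1.928 × 315 = 607.4 μs.
Leg 2: 8.08 μs is already measured in the lab frame.
Leg 3: 12.0 μs is already measured in the lab frame.
Total: 607.4 + 8.080 + 12.00 μs.

Δt = 627 μs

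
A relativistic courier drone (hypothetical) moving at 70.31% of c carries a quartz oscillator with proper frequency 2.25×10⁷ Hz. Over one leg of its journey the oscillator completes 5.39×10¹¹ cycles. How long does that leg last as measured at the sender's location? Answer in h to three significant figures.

Δt = 9.36 h

β = 0.7031; γ = 1/√(1 − 0.7031²) = 1/√0.5057 = 1.406
Proper time for N cycles: τ = N/f = 5.39×10¹¹/(2.25×10⁷) = 2.396×10⁴ s = 6.654 h.
Lab-frame duration Δt = γτ = 1.406 × 6.654 = 9.358 h.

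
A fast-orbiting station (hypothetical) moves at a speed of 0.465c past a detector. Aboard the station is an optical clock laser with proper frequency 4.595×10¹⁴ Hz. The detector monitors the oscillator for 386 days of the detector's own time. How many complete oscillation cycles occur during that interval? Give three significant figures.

γ = 1/√(1 − 0.465²) = 1/√0.7838 = 1.130
During 386 days of lab time, the oscillator's proper time advances by τ = Δt/γ = 386/1.130 = 341.7 days = 2.953×10⁷ s.
N = f × τ = 4.595×10¹⁴ × 2.953×10⁷ = 1.357×10²².

N = 1.36×10²²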